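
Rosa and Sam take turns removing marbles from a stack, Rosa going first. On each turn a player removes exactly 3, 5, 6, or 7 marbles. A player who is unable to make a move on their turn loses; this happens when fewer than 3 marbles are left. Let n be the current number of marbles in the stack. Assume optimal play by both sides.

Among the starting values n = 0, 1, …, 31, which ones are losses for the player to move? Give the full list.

0, 1, 2, 10, 11, 12, 20, 21, 22, 30, 31

Positions with no move are L. A position that does have a move is losing for the player to move precisely when every available move leads to a winning position for the opponent. Fill in the labels:
n=0: no move → L
n=1: no move → L
n=2: no move → L
n=3: W (go to 0, an L position)
n=4: W (go to 1, an L position)
n=5: W (go to 2, an L position)
n=6: W (go to 1, an L position)
n=7: W (go to 2, an L position)
n=8: W (go to 2, an L position)
n=9: W (go to 2, an L position)
n=10: L (options 7(W), 5(W), 4(W), 3(W) are all W)
n=11: L (options 8(W), 6(W), 5(W), 4(W) are all W)
n=12: L (options 9(W), 7(W), 6(W), 5(W) are all W)
n=13: W (go to 10, an L position)
n=14: W (go to 11, an L position)
n=15: W (go to 12, an L position)
n=16: W (go to 11, an L position)
n=17: W (go to 12, an L position)
n=18: W (go to 12, an L position)
n=19: W (go to 12, an L position)
n=20: L (options 17(W), 15(W), 14(W), 13(W) are all W)
n=21: L (options 18(W), 16(W), 15(W), 14(W) are all W)
n=22: L (options 19(W), 17(W), 16(W), 15(W) are all W)
n=23: W (go to 20, an L position)
n=24: W (go to 21, an L position)
n=25: W (go to 22, an L position)
n=26: W (go to 21, an L position)
n=27: W (go to 22, an L position)
n=28: W (go to 22, an L position)
n=29: W (go to 22, an L position)
n=30: L (options 27(W), 25(W), 24(W), 23(W) are all W)
n=31: L (options 28(W), 26(W), 25(W), 24(W) are all W)
Reading off the rows marked L gives the requested list; there are 11 such values of n.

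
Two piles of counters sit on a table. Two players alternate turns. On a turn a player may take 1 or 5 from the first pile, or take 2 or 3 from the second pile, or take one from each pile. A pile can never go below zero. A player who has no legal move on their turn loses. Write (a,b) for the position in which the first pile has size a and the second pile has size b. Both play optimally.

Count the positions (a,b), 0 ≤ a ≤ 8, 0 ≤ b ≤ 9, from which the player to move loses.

33

Use the standard recursion: the mover loses at a terminal position; elsewhere, the mover wins exactly when some move hands the opponent an L position.
Every move lowers a or b (never raises either), so fill the grid row by row in increasing a, and left to right within a row: each cell's successors are then already labelled.
      b=0  b=1  b=2  b=3  b=4  b=5  b=6  b=7  b=8  b=9
a=0:    L    L    W    W    W    L    L    W    W    W
a=1:    W    W    W    L    L    W    W    W    L    L
a=2:    L    L    W    W    W    W    L    L    W    W
a=3:    W    W    W    L    L    W    W    W    W    L
a=4:    L    L    W    W    W    W    L    L    W    W
a=5:    W    W    W    L    L    W    W    W    W    L
a=6:    L    L    W    W    W    W    L    L    W    W
a=7:    W    W    W    L    L    W    W    W    W    L
a=8:    L    L    W    W    W    W    L    L    W    W
Cells with no legal move (terminal, hence L): (0,0), (0,1).
The remaining L cells, each justified by listing all of its moves:
(0,5): →(0,3)(W), (0,2)(W) — all W, so L
(0,6): →(0,4)(W), (0,3)(W) — all W, so L
(1,3): →(0,3)(W), (1,1)(W), (1,0)(W), (0,2)(W) — all W, so L
(1,4): →(0,4)(W), (1,2)(W), (1,1)(W), (0,3)(W) — all W, so L
(1,8): →(0,8)(W), (1,6)(W), (1,5)(W), (0,7)(W) — all W, so L
(1,9): →(0,9)(W), (1,7)(W), (1,6)(W), (0,8)(W) — all W, so L
(2,0): →(1,0)(W) only, which is W, so L
(2,1): →(1,1)(W), (1,0)(W) — all W, so L
(2,6): →(1,6)(W), (2,4)(W), (2,3)(W), (1,5)(W) — all W, so L
(2,7): →(1,7)(W), (2,5)(W), (2,4)(W), (1,6)(W) — all W, so L
(3,3): →(2,3)(W), (3,1)(W), (3,0)(W), (2,2)(W) — all W, so L
(3,4): →(2,4)(W), (3,2)(W), (3,1)(W), (2,3)(W) — all W, so L
(3,9): →(2,9)(W), (3,7)(W), (3,6)(W), (2,8)(W) — all W, so L
(4,0): →(3,0)(W) only, which is W, so L
(4,1): →(3,1)(W), (3,0)(W) — all W, so L
(4,6): →(3,6)(W), (4,4)(W), (4,3)(W), (3,5)(W) — all W, so L
(4,7): →(3,7)(W), (4,5)(W), (4,4)(W), (3,6)(W) — all W, so L
(5,3): →(4,3)(W), (0,3)(W), (5,1)(W), (5,0)(W), (4,2)(W) — all W, so L
(5,4): →(4,4)(W), (0,4)(W), (5,2)(W), (5,1)(W), (4,3)(W) — all W, so L
(5,9): →(4,9)(W), (0,9)(W), (5,7)(W), (5,6)(W), (4,8)(W) — all W, so L
(6,0): →(5,0)(W), (1,0)(W) — all W, so L
(6,1): →(5,1)(W), (1,1)(W), (5,0)(W) — all W, so L
(6,6): →(5,6)(W), (1,6)(W), (6,4)(W), (6,3)(W), (5,5)(W) — all W, so L
(6,7): →(5,7)(W), (1,7)(W), (6,5)(W), (6,4)(W), (5,6)(W) — all W, so L
(7,3): →(6,3)(W), (2,3)(W), (7,1)(W), (7,0)(W), (6,2)(W) — all W, so L
(7,4): →(6,4)(W), (2,4)(W), (7,2)(W), (7,1)(W), (6,3)(W) — all W, so L
(7,9): →(6,9)(W), (2,9)(W), (7,7)(W), (7,6)(W), (6,8)(W) — all W, so L
(8,0): →(7,0)(W), (3,0)(W) — all W, so L
(8,1): →(7,1)(W), (3,1)(W), (7,0)(W) — all W, so L
(8,6): →(7,6)(W), (3,6)(W), (8,4)(W), (8,3)(W), (7,5)(W) — all W, so L
(8,7): →(7,7)(W), (3,7)(W), (8,5)(W), (8,4)(W), (7,6)(W) — all W, so L
Every other cell has at least one move into one of the L cells above, so it is W.
L cells per row: a=0: 4, a=1: 4, a=2: 4, a=3: 3, a=4: 4, a=5: 3, a=6: 4, a=7: 3, a=8: 4; total 33.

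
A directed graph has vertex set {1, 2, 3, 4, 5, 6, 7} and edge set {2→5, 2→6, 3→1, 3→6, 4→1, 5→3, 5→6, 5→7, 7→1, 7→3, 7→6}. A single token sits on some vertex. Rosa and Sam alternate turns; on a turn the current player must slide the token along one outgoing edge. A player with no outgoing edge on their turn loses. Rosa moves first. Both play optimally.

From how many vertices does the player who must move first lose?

2

Classify positions by backward induction: terminal positions (no move available) are L. From any other position, the mover wins iff some move reaches an L.
Every edge goes from a vertex to one that appears earlier in the order 1, 6, 3, 7, 5, 4, 2, so processing vertices in that order labels each vertex after all of its successors.
1: no outgoing edge → L
6: no outgoing edge → L
3: reaches L-position 6 → W
7: reaches L-position 6 → W
5: reaches L-position 6 → W
4: reaches L-position 1 → W
2: reaches L-position 6 → W
The L vertices are 1, 6; that is 2 in all.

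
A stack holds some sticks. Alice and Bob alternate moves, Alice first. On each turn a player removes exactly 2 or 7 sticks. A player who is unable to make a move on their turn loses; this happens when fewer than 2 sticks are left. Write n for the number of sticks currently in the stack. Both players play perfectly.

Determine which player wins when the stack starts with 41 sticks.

Compute win/loss labels from the base case upward. A position with no move is L. Any other position is W if it can reach an L in one move, else L.
n=0: no move → L
n=1: no move → L
n=2: reaches L-position 0 → W
n=3: reaches L-position 1 → W
n=4: only reaches 2(W), which is W → L
n=5: only reaches 3(W), which is W → L
n=6: reaches L-position 4 → W
n=7: reaches L-position 5 → W
n=8: reaches L-position 1 → W
n=9: only reaches 7(W), 2(W), all W → L
n=10: only reaches 8(W), 3(W), all W → L
n=11: reaches L-position 9 → W
n=12: reaches L-position 10 → W
n=13: only reaches 11(W), 6(W), all W → L
n=14: only reaches 12(W), 7(W), all W → L
n=15: reaches L-position 13 → W
n=16: reaches L-position 14 → W
n=17: reaches L-position 10 → W
n=18: only reaches 16(W), 11(W), all W → L
n=19: only reaches 17(W), 12(W), all W → L
n=20: reaches L-position 18 → W
n=21: reaches L-position 19 → W
n=22: only reaches 20(W), 15(W), all W → L
n=23: only reaches 21(W), 16(W), all W → L
n=24: reaches L-position 22 → W
n=25: reaches L-position 23 → W
n=26: reaches L-position 19 → W
n=27: only reaches 25(W), 20(W), all W → L
n=28: only reaches 26(W), 21(W), all W → L
n=29: reaches L-position 27 → W
n=30: reaches L-position 28 → W
n=31: only reaches 29(W), 24(W), all W → L
n=32: only reaches 30(W), 25(W), all W → L
n=33: reaches L-position 31 → W
n=34: reaches L-position 32 → W
n=35: reaches L-position 28 → W
n=36: only reaches 34(W), 29(W), all W → L
n=37: only reaches 35(W), 30(W), all W → L
n=38: reaches L-position 36 → W
n=39: reaches L-position 37 → W
n=40: only reaches 38(W), 33(W), all W → L
n=41: only reaches 39(W), 34(W), all W → L
Every move from 41 reaches a W position, so the mover loses.

Bob wins.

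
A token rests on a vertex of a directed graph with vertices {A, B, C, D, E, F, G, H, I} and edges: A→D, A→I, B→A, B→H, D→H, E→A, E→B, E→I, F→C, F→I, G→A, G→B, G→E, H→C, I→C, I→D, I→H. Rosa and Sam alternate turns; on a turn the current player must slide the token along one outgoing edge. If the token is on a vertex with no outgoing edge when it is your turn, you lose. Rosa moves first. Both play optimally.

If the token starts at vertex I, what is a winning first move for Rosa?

Move to D.

Classify positions by backward induction: terminal positions (no move available) are L. From any other position, the mover wins iff some move reaches an L.
Every edge goes from a vertex to one that appears earlier in the order C, H, D, I, A, B, E, G, F, so processing vertices in that order labels each vertex after all of its successors.
C: no outgoing edge → L
H: →C(L), so W
D: →H(W) only, which is W, so L
I: →D(L), so W
A: →D(L), so W
B: →A(W), H(W) — all W, so L
E: →B(L), so W
G: →B(L), so W
F: →C(L), so W
From I, the L positions reachable in one move are: D, C. Any move reaching one of these is winning.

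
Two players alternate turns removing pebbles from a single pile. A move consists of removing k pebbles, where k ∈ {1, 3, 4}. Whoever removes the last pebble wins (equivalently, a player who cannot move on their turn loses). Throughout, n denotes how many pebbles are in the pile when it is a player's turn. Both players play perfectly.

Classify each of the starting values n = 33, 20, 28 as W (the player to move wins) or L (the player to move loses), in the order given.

Compute win/loss labels from the base case upward. A position with no move is L. Any other position is W if it can reach an L in one move, else L.
n=0: no move → L
n=1: →0(L), so W
n=2: →1(W) only, which is W, so L
n=3: →2(L), so W
n=4: →0(L), so W
n=5: →2(L), so W
n=6: →2(L), so W
n=7: →6(W), 4(W), 3(W) — all W, so L
n=8: →7(L), so W
n=9: →8(W), 6(W), 5(W) — all W, so L
n=10: →9(L), so W
n=11: →7(L), so W
n=12: →9(L), so W
n=13: →9(L), so W
n=14: →13(W), 11(W), 10(W) — all W, so L
n=15: →14(L), so W
n=16: →15(W), 13(W), 12(W) — all W, so L
n=17: →16(L), so W
n=18: →14(L), so W
n=19: →16(L), so W
n=20: →16(L), so W
n=21: →20(W), 18(W), 17(W) — all W, so L
n=22: →21(L), so W
n=23: →22(W), 20(W), 19(W) — all W, so L
n=24: →23(L), so W
n=25: →21(L), so W
n=26: →23(L), so W
n=27: →23(L), so W
n=28: →27(W), 25(W), 24(W) — all W, so L
n=29: →28(L), so W
n=30: →29(W), 27(W), 26(W) — all W, so L
n=31: →30(L), so W
n=32: →28(L), so W
n=33: →30(L), so W

33: W, 20: W, 28: L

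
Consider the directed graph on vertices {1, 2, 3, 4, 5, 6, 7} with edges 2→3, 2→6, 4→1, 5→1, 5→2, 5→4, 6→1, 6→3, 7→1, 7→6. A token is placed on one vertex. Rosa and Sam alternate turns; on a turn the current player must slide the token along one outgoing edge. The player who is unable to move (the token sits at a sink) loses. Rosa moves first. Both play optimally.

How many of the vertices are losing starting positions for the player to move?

2

Classify positions by backward induction: terminal positions (no move available) are L. From any other position, the mover wins iff some move reaches an L.
Every edge goes from a vertex to one that appears earlier in the order 1, 3, 6, 2, 4, 5, 7, so processing vertices in that order labels each vertex after all of its successors.
1: no outgoing edge → L
3: no outgoing edge → L
6: →3(L), so W
2: →3(L), so W
4: →1(L), so W
5: →1(L), so W
7: →1(L), so W
The L vertices are 1, 3; that is 2 in all.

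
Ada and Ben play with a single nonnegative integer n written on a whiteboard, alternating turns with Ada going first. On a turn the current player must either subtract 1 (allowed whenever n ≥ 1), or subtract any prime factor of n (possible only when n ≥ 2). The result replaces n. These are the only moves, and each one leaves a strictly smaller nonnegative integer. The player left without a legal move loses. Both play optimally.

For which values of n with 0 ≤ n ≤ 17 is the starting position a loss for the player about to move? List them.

0, 4, 8, 12, 16

Compute win/loss labels from the base case upward. A position with no move is L. Any other position is W if it can reach an L in one move, else L.
n=0: no move → L
n=1: W (go to 0, an L position)
n=2: W (go to 0, an L position)
n=3: W (go to 0, an L position)
n=4: L (options 2(W), 3(W) are all W)
n=5: W (go to 0, an L position)
n=6: W (go to 4, an L position)
n=7: W (go to 0, an L position)
n=8: L (options 6(W), 7(W) are all W)
n=9: W (go to 8, an L position)
n=10: W (go to 8, an L position)
n=11: W (go to 0, an L position)
n=12: L (options 9(W), 10(W), 11(W) are all W)
n=13: W (go to 0, an L position)
n=14: W (go to 12, an L position)
n=15: W (go to 12, an L position)
n=16: L (options 14(W), 15(W) are all W)
n=17: W (go to 0, an L position)
The losing starting values of n are exactly the entries labelled L in this table (5 of them).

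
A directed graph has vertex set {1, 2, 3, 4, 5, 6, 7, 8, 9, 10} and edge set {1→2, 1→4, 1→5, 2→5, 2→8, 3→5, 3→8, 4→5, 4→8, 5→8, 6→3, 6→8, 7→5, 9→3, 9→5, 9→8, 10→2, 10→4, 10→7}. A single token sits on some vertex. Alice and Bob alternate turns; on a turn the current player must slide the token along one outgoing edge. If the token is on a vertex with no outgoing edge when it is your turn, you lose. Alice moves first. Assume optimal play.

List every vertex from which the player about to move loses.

1, 7, 8

Work bottom-up. With no move the player to move loses. Otherwise the position is W if at least one move leads to an L position for the opponent, and L if every move leads to a W.
Every edge goes from a vertex to one that appears earlier in the order 8, 5, 7, 2, 4, 10, 1, 3, 6, 9, so processing vertices in that order labels each vertex after all of its successors.
8: no outgoing edge → L
5: reaches L-position 8 → W
7: only reaches 5(W), which is W → L
2: reaches L-position 8 → W
4: reaches L-position 8 → W
10: reaches L-position 7 → W
1: only reaches 4(W), 2(W), 5(W), all W → L
3: reaches L-position 8 → W
6: reaches L-position 8 → W
9: reaches L-position 8 → W
The losing starting vertices are exactly the entries labelled L in this table (3 of them).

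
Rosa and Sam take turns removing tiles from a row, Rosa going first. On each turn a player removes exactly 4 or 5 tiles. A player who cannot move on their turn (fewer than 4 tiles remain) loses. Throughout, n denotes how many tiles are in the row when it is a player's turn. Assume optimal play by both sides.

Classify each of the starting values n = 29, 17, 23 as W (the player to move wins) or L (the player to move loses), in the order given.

Work bottom-up. With no move the player to move loses. Otherwise the position is W if at least one move leads to an L position for the opponent, and L if every move leads to a W.
n=0: no move → L
n=1: no move → L
n=2: no move → L
n=3: no move → L
n=4: W (go to 0, an L position)
n=5: W (go to 1, an L position)
n=6: W (go to 2, an L position)
n=7: W (go to 3, an L position)
n=8: W (go to 3, an L position)
n=9: L (options 5(W), 4(W) are all W)
n=10: L (options 6(W), 5(W) are all W)
n=11: L (options 7(W), 6(W) are all W)
n=12: L (options 8(W), 7(W) are all W)
n=13: W (go to 9, an L position)
n=14: W (go to 10, an L position)
n=15: W (go to 11, an L position)
n=16: W (go to 12, an L position)
n=17: W (go to 12, an L position)
n=18: L (options 14(W), 13(W) are all W)
n=19: L (options 15(W), 14(W) are all W)
n=20: L (options 16(W), 15(W) are all W)
n=21: L (options 17(W), 16(W) are all W)
n=22: W (go to 18, an L position)
n=23: W (go to 19, an L position)
n=24: W (go to 20, an L position)
n=25: W (go to 21, an L position)
n=26: W (go to 21, an L position)
n=27: L (options 23(W), 22(W) are all W)
n=28: L (options 24(W), 23(W) are all W)
n=29: L (options 25(W), 24(W) are all W)

29: L, 17: W, 23: W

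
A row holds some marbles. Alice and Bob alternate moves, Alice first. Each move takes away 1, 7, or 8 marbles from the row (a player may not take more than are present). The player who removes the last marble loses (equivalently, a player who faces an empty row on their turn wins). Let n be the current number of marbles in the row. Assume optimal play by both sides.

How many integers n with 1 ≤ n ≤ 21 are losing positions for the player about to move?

Positions with no move are W. A position that does have a move is losing for the player to move precisely when every available move leads to a winning position for the opponent. Fill in the labels:
n=0: no move; the opponent has just taken the last marble and therefore loses → W
n=1: L (sole option 0(W) is W)
n=2: W (go to 1, an L position)
n=3: L (sole option 2(W) is W)
n=4: W (go to 3, an L position)
n=5: L (sole option 4(W) is W)
n=6: W (go to 5, an L position)
n=7: L (options 6(W), 0(W) are all W)
n=8: W (go to 7, an L position)
n=9: W (go to 1, an L position)
n=10: W (go to 3, an L position)
n=11: W (go to 3, an L position)
n=12: W (go to 5, an L position)
n=13: W (go to 5, an L position)
n=14: W (go to 7, an L position)
n=15: W (go to 7, an L position)
n=16: L (options 15(W), 9(W), 8(W) are all W)
n=17: W (go to 16, an L position)
n=18: L (options 17(W), 11(W), 10(W) are all W)
n=19: W (go to 18, an L position)
n=20: L (options 19(W), 13(W), 12(W) are all W)
n=21: W (go to 20, an L position)
L entries with 1 ≤ n ≤ 21 (the range starts at n=1): n = 1, 3, 5, 7, 16, 18, 20; that makes 7.

7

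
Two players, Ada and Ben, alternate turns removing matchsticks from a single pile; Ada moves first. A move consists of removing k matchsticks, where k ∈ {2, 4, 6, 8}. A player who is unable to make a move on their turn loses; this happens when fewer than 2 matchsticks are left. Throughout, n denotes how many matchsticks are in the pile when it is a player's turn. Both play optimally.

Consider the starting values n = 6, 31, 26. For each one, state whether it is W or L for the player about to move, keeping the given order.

6: W, 31: L, 26: W

Use the standard recursion: the mover loses at a terminal position; elsewhere, the mover wins exactly when some move hands the opponent an L position.
n=0: no move → L
n=1: no move → L
n=2: reaches L-position 0 → W
n=3: reaches L-position 1 → W
n=4: reaches L-position 0 → W
n=5: reaches L-position 1 → W
n=6: reaches L-position 0 → W
n=7: reaches L-position 1 → W
n=8: reaches L-position 0 → W
n=9: reaches L-position 1 → W
n=10: only reaches 8(W), 6(W), 4(W), 2(W), all W → L
n=11: only reaches 9(W), 7(W), 5(W), 3(W), all W → L
n=12: reaches L-position 10 → W
n=13: reaches L-position 11 → W
n=14: reaches L-position 10 → W
n=15: reaches L-position 11 → W
n=16: reaches L-position 10 → W
n=17: reaches L-position 11 → W
n=18: reaches L-position 10 → W
n=19: reaches L-position 11 → W
n=20: only reaches 18(W), 16(W), 14(W), 12(W), all W → L
n=21: only reaches 19(W), 17(W), 15(W), 13(W), all W → L
n=22: reaches L-position 20 → W
n=23: reaches L-position 21 → W
n=24: reaches L-position 20 → W
n=25: reaches L-position 21 → W
n=26: reaches L-position 20 → W
n=27: reaches L-position 21 → W
n=28: reaches L-position 20 → W
n=29: reaches L-position 21 → W
n=30: only reaches 28(W), 26(W), 24(W), 22(W), all W → L
n=31: only reaches 29(W), 27(W), 25(W), 23(W), all W → L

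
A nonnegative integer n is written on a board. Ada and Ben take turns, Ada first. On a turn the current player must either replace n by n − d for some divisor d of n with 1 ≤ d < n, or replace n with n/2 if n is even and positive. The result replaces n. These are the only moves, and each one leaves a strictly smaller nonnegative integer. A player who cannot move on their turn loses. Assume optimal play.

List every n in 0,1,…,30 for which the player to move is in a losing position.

Build the W/L table. Terminal = L. A non-terminal position is W if it has a move to some L; otherwise it is L.
n=0: no move → L
n=1: no move → L
n=2: W (go to 1, an L position)
n=3: L (sole option 2(W) is W)
n=4: W (go to 3, an L position)
n=5: L (sole option 4(W) is W)
n=6: W (go to 3, an L position)
n=7: L (sole option 6(W) is W)
n=8: W (go to 7, an L position)
n=9: L (options 6(W), 8(W) are all W)
n=10: W (go to 5, an L position)
n=11: L (sole option 10(W) is W)
n=12: W (go to 9, an L position)
n=13: L (sole option 12(W) is W)
n=14: W (go to 7, an L position)
n=15: L (options 10(W), 12(W), 14(W) are all W)
n=16: W (go to 15, an L position)
n=17: L (sole option 16(W) is W)
n=18: W (go to 9, an L position)
n=19: L (sole option 18(W) is W)
n=20: W (go to 15, an L position)
n=21: L (options 14(W), 18(W), 20(W) are all W)
n=22: W (go to 11, an L position)
n=23: L (sole option 22(W) is W)
n=24: W (go to 21, an L position)
n=25: L (options 20(W), 24(W) are all W)
n=26: W (go to 13, an L position)
n=27: L (options 18(W), 24(W), 26(W) are all W)
n=28: W (go to 21, an L position)
n=29: L (sole option 28(W) is W)
n=30: W (go to 15, an L position)
The losing starting values of n are exactly the entries labelled L in this table (16 of them).

0, 1, 3, 5, 7, 9, 11, 13, 15, 17, 19, 21, 23, 25, 27, 29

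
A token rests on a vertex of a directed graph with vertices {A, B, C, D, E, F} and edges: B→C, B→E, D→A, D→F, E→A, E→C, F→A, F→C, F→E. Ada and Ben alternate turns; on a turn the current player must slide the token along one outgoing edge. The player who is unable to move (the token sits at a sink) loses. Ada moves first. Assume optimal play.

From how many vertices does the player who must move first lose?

2

Build the W/L table. Terminal = L. A non-terminal position is W if it has a move to some L; otherwise it is L.
Every edge goes from a vertex to one that appears earlier in the order C, A, E, F, D, B, so processing vertices in that order labels each vertex after all of its successors.
C: no outgoing edge → L
A: no outgoing edge → L
E: can move to A, which is L ⇒ W
F: can move to A, which is L ⇒ W
D: can move to A, which is L ⇒ W
B: can move to C, which is L ⇒ W
The L vertices are A, C; that is 2 in all.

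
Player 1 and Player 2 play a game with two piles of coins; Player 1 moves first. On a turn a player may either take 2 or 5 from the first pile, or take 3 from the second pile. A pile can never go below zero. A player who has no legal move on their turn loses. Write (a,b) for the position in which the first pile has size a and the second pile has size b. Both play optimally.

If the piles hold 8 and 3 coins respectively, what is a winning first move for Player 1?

Move to (6,3).

Compute win/loss labels from the base case upward. A position with no move is L. Any other position is W if it can reach an L in one move, else L.
No move ever increases a pile, so every position that can arise here has a ≤ 8 and b ≤ 3; it is enough to label the cells with 0 ≤ a ≤ 8 and 0 ≤ b ≤ 3.
Every move lowers a or b (never raises either), so fill the grid row by row in increasing a, and left to right within a row: each cell's successors are then already labelled.
      b=0  b=1  b=2  b=3
a=0:    L    L    L    W
a=1:    L    L    L    W
a=2:    W    W    W    L
a=3:    W    W    W    L
a=4:    L    L    L    W
a=5:    W    W    W    W
a=6:    W    W    W    L
a=7:    L    L    L    W
a=8:    L    L    L    W
Cells with no legal move (terminal, hence L): (0,0), (0,1), (0,2), (1,0), (1,1), (1,2).
The remaining L cells, each justified by listing all of its moves:
(2,3): →(0,3)(W), (2,0)(W) — all W, so L
(3,3): →(1,3)(W), (3,0)(W) — all W, so L
(4,0): →(2,0)(W) only, which is W, so L
(4,1): →(2,1)(W) only, which is W, so L
(4,2): →(2,2)(W) only, which is W, so L
(6,3): →(4,3)(W), (1,3)(W), (6,0)(W) — all W, so L
(7,0): →(5,0)(W), (2,0)(W) — all W, so L
(7,1): →(5,1)(W), (2,1)(W) — all W, so L
(7,2): →(5,2)(W), (2,2)(W) — all W, so L
(8,0): →(6,0)(W), (3,0)(W) — all W, so L
(8,1): →(6,1)(W), (3,1)(W) — all W, so L
(8,2): →(6,2)(W), (3,2)(W) — all W, so L
Every other cell has at least one move into one of the L cells above, so it is W.
From (8,3), the L positions reachable in one move are: (6,3), (3,3), (8,0). Any move reaching one of these is winning.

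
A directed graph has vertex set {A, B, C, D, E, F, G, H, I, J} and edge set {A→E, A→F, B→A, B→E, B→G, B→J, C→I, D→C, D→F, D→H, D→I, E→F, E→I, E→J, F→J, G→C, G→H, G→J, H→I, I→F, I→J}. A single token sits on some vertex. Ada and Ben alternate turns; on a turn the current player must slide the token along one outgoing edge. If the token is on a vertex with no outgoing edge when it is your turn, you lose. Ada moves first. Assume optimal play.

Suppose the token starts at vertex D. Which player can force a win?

Build the W/L table. Terminal = L. A non-terminal position is W if it has a move to some L; otherwise it is L.
Every edge goes from a vertex to one that appears earlier in the order J, F, I, C, H, E, G, A, D, B, so processing vertices in that order labels each vertex after all of its successors.
J: no outgoing edge → L
F: W (go to J, an L position)
I: W (go to J, an L position)
C: L (sole option I(W) is W)
H: L (sole option I(W) is W)
E: W (go to J, an L position)
G: W (go to H, an L position)
A: L (options E(W), F(W) are all W)
D: W (go to H, an L position)
B: W (go to A, an L position)
The starting position D is W: Ada should move to H, handing over an L position.

Ada wins.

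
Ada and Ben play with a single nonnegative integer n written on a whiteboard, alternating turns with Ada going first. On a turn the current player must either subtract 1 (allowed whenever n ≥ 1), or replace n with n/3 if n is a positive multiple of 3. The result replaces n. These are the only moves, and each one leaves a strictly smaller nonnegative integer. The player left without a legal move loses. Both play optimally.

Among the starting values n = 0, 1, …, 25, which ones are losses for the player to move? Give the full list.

Compute win/loss labels from the base case upward. A position with no move is L. Any other position is W if it can reach an L in one move, else L.
n=0: no move → L
n=1: can move to 0, which is L ⇒ W
n=2: the only move is to 1(W), a W ⇒ L
n=3: can move to 2, which is L ⇒ W
n=4: the only move is to 3(W), a W ⇒ L
n=5: can move to 4, which is L ⇒ W
n=6: can move to 2, which is L ⇒ W
n=7: the only move is to 6(W), a W ⇒ L
n=8: can move to 7, which is L ⇒ W
n=9: moves to 3(W), 8(W); every one is W ⇒ L
n=10: can move to 9, which is L ⇒ W
n=11: the only move is to 10(W), a W ⇒ L
n=12: can move to 4, which is L ⇒ W
n=13: the only move is to 12(W), a W ⇒ L
n=14: can move to 13, which is L ⇒ W
n=15: moves to 5(W), 14(W); every one is W ⇒ L
n=16: can move to 15, which is L ⇒ W
n=17: the only move is to 16(W), a W ⇒ L
n=18: can move to 17, which is L ⇒ W
n=19: the only move is to 18(W), a W ⇒ L
n=20: can move to 19, which is L ⇒ W
n=21: can move to 7, which is L ⇒ W
n=22: the only move is to 21(W), a W ⇒ L
n=23: can move to 22, which is L ⇒ W
n=24: moves to 8(W), 23(W); every one is W ⇒ L
n=25: can move to 24, which is L ⇒ W
Reading off the rows marked L gives the requested list; there are 12 such values of n.

0, 2, 4, 7, 9, 11, 13, 15, 17, 19, 22, 24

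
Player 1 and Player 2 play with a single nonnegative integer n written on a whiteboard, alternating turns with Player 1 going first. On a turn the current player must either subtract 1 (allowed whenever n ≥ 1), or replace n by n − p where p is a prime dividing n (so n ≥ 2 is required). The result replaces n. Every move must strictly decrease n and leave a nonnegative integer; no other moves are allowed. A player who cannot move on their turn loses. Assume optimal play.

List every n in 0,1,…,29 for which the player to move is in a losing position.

Classify positions by backward induction: terminal positions (no move available) are L. From any other position, the mover wins iff some move reaches an L.
n=0: no move → L
n=1: reaches L-position 0 → W
n=2: reaches L-position 0 → W
n=3: reaches L-position 0 → W
n=4: only reaches 2(W), 3(W), all W → L
n=5: reaches L-position 0 → W
n=6: reaches L-position 4 → W
n=7: reaches L-position 0 → W
n=8: only reaches 6(W), 7(W), all W → L
n=9: reaches L-position 8 → W
n=10: reaches L-position 8 → W
n=11: reaches L-position 0 → W
n=12: only reaches 9(W), 10(W), 11(W), all W → L
n=13: reaches L-position 0 → W
n=14: reaches L-position 12 → W
n=15: reaches L-position 12 → W
n=16: only reaches 14(W), 15(W), all W → L
n=17: reaches L-position 0 → W
n=18: reaches L-position 16 → W
n=19: reaches L-position 0 → W
n=20: only reaches 15(W), 18(W), 19(W), all W → L
n=21: reaches L-position 20 → W
n=22: reaches L-position 20 → W
n=23: reaches L-position 0 → W
n=24: only reaches 21(W), 22(W), 23(W), all W → L
n=25: reaches L-position 20 → W
n=26: reaches L-position 24 → W
n=27: reaches L-position 24 → W
n=28: only reaches 21(W), 26(W), 27(W), all W → L
n=29: reaches L-position 0 → W
Reading off the rows marked L gives the requested list; there are 8 such values of n.

0, 4, 8, 12, 16, 20, 24, 28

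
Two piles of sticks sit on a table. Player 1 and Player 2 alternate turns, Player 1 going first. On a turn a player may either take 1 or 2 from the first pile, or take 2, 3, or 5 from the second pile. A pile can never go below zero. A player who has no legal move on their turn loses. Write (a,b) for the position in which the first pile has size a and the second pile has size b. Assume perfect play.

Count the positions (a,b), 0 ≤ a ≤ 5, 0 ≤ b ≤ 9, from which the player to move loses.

18

Use the standard recursion: the mover loses at a terminal position; elsewhere, the mover wins exactly when some move hands the opponent an L position.
Every move lowers a or b (never raises either), so fill the grid row by row in increasing a, and left to right within a row: each cell's successors are then already labelled.
      b=0  b=1  b=2  b=3  b=4  b=5  b=6  b=7  b=8  b=9
a=0:    L    L    W    W    W    W    W    L    L    W
a=1:    W    W    L    L    W    W    W    W    W    L
a=2:    W    W    W    W    L    L    W    W    W    W
a=3:    L    L    W    W    W    W    W    L    L    W
a=4:    W    W    L    L    W    W    W    W    W    L
a=5:    W    W    W    W    L    L    W    W    W    W
Cells with no legal move (terminal, hence L): (0,0), (0,1).
The remaining L cells, each justified by listing all of its moves:
(0,7): L (options (0,5)(W), (0,4)(W), (0,2)(W) are all W)
(0,8): L (options (0,6)(W), (0,5)(W), (0,3)(W) are all W)
(1,2): L (options (0,2)(W), (1,0)(W) are all W)
(1,3): L (options (0,3)(W), (1,1)(W), (1,0)(W) are all W)
(1,9): L (options (0,9)(W), (1,7)(W), (1,6)(W), (1,4)(W) are all W)
(2,4): L (options (1,4)(W), (0,4)(W), (2,2)(W), (2,1)(W) are all W)
(2,5): L (options (1,5)(W), (0,5)(W), (2,3)(W), (2,2)(W), (2,0)(W) are all W)
(3,0): L (options (2,0)(W), (1,0)(W) are all W)
(3,1): L (options (2,1)(W), (1,1)(W) are all W)
(3,7): L (options (2,7)(W), (1,7)(W), (3,5)(W), (3,4)(W), (3,2)(W) are all W)
(3,8): L (options (2,8)(W), (1,8)(W), (3,6)(W), (3,5)(W), (3,3)(W) are all W)
(4,2): L (options (3,2)(W), (2,2)(W), (4,0)(W) are all W)
(4,3): L (options (3,3)(W), (2,3)(W), (4,1)(W), (4,0)(W) are all W)
(4,9): L (options (3,9)(W), (2,9)(W), (4,7)(W), (4,6)(W), (4,4)(W) are all W)
(5,4): L (options (4,4)(W), (3,4)(W), (5,2)(W), (5,1)(W) are all W)
(5,5): L (options (4,5)(W), (3,5)(W), (5,3)(W), (5,2)(W), (5,0)(W) are all W)
Every other cell has at least one move into one of the L cells above, so it is W.
L cells per row: a=0: 4, a=1: 3, a=2: 2, a=3: 4, a=4: 3, a=5: 2; total 18.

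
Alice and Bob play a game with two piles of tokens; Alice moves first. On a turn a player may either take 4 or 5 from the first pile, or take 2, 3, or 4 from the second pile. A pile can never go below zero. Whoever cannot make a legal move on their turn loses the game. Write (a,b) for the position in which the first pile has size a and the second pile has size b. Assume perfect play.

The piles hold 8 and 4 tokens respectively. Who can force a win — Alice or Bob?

Build the W/L table. Terminal = L. A non-terminal position is W if it has a move to some L; otherwise it is L.
No move ever increases a pile, so every position that can arise here has a ≤ 8 and b ≤ 4; it is enough to label the cells with 0 ≤ a ≤ 8 and 0 ≤ b ≤ 4.
Every move lowers a or b (never raises either), so fill the grid row by row in increasing a, and left to right within a row: each cell's successors are then already labelled.
      b=0  b=1  b=2  b=3  b=4
a=0:    L    L    W    W    W
a=1:    L    L    W    W    W
a=2:    L    L    W    W    W
a=3:    L    L    W    W    W
a=4:    W    W    L    L    W
a=5:    W    W    L    L    W
a=6:    W    W    L    L    W
a=7:    W    W    L    L    W
a=8:    W    W    W    W    L
Cells with no legal move (terminal, hence L): (0,0), (0,1), (1,0), (1,1), (2,0), (2,1), (3,0), (3,1).
The remaining L cells, each justified by listing all of its moves:
(4,2): L (options (0,2)(W), (4,0)(W) are all W)
(4,3): L (options (0,3)(W), (4,1)(W), (4,0)(W) are all W)
(5,2): L (options (1,2)(W), (0,2)(W), (5,0)(W) are all W)
(5,3): L (options (1,3)(W), (0,3)(W), (5,1)(W), (5,0)(W) are all W)
(6,2): L (options (2,2)(W), (1,2)(W), (6,0)(W) are all W)
(6,3): L (options (2,3)(W), (1,3)(W), (6,1)(W), (6,0)(W) are all W)
(7,2): L (options (3,2)(W), (2,2)(W), (7,0)(W) are all W)
(7,3): L (options (3,3)(W), (2,3)(W), (7,1)(W), (7,0)(W) are all W)
(8,4): L (options (4,4)(W), (3,4)(W), (8,2)(W), (8,1)(W), (8,0)(W) are all W)
Every other cell has at least one move into one of the L cells above, so it is W.
Every move from (8,4) reaches a W position, so the mover loses.

Bob wins.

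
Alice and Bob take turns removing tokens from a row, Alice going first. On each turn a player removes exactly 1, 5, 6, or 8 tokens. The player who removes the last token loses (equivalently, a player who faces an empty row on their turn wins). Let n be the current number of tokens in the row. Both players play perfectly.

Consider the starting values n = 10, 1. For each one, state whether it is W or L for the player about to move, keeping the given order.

10: W, 1: L

Compute win/loss labels from the base case upward. A position with no move is W. Any other position is W if it can reach an L in one move, else L.
n=0: no move; the opponent has just taken the last token and therefore loses → W
n=1: only reaches 0(W), which is W → L
n=2: reaches L-position 1 → W
n=3: only reaches 2(W), which is W → L
n=4: reaches L-position 3 → W
n=5: only reaches 4(W), 0(W), all W → L
n=6: reaches L-position 5 → W
n=7: reaches L-position 1 → W
n=8: reaches L-position 3 → W
n=9: reaches L-position 3 → W
n=10: reaches L-position 5 → W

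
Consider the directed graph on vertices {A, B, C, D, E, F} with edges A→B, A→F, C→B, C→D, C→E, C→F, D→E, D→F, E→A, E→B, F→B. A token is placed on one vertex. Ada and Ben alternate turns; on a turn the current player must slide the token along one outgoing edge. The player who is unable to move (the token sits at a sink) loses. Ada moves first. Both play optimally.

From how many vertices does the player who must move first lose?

Label each position W (a win for the player to move) or L (a loss). A position with no legal move is L; any other position is W exactly when some move reaches an L, and L when every move reaches a W.
Every edge goes from a vertex to one that appears earlier in the order B, F, A, E, D, C, so processing vertices in that order labels each vertex after all of its successors.
B: no outgoing edge → L
F: →B(L), so W
A: →B(L), so W
E: →B(L), so W
D: →E(W), F(W) — all W, so L
C: →D(L), so W
The L vertices are B, D; that is 2 in all.

2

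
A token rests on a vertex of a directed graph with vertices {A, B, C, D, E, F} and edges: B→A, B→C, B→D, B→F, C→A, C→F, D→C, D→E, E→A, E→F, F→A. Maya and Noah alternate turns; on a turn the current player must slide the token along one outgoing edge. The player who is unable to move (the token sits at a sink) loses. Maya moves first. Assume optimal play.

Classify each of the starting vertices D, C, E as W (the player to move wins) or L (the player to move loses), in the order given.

Positions with no move are L. A position that does have a move is losing for the player to move precisely when every available move leads to a winning position for the opponent. Fill in the labels:
Every edge goes from a vertex to one that appears earlier in the order A, F, C, E, D, B, so processing vertices in that order labels each vertex after all of its successors.
A: no outgoing edge → L
F: can move to A, which is L ⇒ W
C: can move to A, which is L ⇒ W
E: can move to A, which is L ⇒ W
D: moves to E(W), C(W); every one is W ⇒ L
B: can move to D, which is L ⇒ W

D: L, C: W, E: W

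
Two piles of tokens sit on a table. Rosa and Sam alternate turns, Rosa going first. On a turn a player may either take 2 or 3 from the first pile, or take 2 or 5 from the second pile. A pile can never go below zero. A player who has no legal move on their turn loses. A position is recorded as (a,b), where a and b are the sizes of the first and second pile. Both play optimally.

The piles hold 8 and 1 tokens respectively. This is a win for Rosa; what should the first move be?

Classify positions by backward induction: terminal positions (no move available) are L. From any other position, the mover wins iff some move reaches an L.
No move ever increases a pile, so every position that can arise here has a ≤ 8 and b ≤ 1; it is enough to label the cells with 0 ≤ a ≤ 8 and 0 ≤ b ≤ 1.
Every move lowers a or b (never raises either), so fill the grid row by row in increasing a, and left to right within a row: each cell's successors are then already labelled.
      b=0  b=1
a=0:    L    L
a=1:    L    L
a=2:    W    W
a=3:    W    W
a=4:    W    W
a=5:    L    L
a=6:    L    L
a=7:    W    W
a=8:    W    W
Cells with no legal move (terminal, hence L): (0,0), (0,1), (1,0), (1,1).
The remaining L cells, each justified by listing all of its moves:
(5,0): →(3,0)(W), (2,0)(W) — all W, so L
(5,1): →(3,1)(W), (2,1)(W) — all W, so L
(6,0): →(4,0)(W), (3,0)(W) — all W, so L
(6,1): →(4,1)(W), (3,1)(W) — all W, so L
Every other cell has at least one move into one of the L cells above, so it is W.
From (8,1), the L positions reachable in one move are: (6,1), (5,1). Any move reaching one of these is winning.

Move to (6,1).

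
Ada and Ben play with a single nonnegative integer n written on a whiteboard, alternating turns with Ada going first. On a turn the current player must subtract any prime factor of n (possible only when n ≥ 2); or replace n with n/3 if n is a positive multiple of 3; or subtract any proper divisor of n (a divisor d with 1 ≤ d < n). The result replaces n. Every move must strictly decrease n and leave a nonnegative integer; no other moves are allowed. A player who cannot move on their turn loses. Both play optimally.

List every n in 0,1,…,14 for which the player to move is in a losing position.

Compute win/loss labels from the base case upward. A position with no move is L. Any other position is W if it can reach an L in one move, else L.
n=0: no move → L
n=1: no move → L
n=2: can move to 0, which is L ⇒ W
n=3: can move to 0, which is L ⇒ W
n=4: moves to 2(W), 3(W); every one is W ⇒ L
n=5: can move to 0, which is L ⇒ W
n=6: can move to 4, which is L ⇒ W
n=7: can move to 0, which is L ⇒ W
n=8: can move to 4, which is L ⇒ W
n=9: moves to 3(W), 6(W), 8(W); every one is W ⇒ L
n=10: can move to 9, which is L ⇒ W
n=11: can move to 0, which is L ⇒ W
n=12: can move to 4, which is L ⇒ W
n=13: can move to 0, which is L ⇒ W
n=14: moves to 7(W), 12(W), 13(W); every one is W ⇒ L
Reading off the rows marked L gives the requested list; there are 5 such values of n.

0, 1, 4, 9, 14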